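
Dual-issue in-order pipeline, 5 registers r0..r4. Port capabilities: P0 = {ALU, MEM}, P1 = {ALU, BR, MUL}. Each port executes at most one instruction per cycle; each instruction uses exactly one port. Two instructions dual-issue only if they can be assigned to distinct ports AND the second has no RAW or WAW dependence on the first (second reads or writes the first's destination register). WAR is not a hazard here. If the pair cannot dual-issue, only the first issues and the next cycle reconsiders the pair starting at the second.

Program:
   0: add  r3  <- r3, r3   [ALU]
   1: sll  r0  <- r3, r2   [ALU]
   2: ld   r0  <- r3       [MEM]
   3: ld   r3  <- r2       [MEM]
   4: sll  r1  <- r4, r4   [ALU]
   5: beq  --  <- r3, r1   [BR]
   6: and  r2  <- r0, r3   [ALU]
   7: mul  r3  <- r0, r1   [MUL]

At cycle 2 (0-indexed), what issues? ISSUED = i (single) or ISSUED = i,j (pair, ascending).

c0: i0 add  RAW r3
c1: i1 sll  WAW r0
c2: i2 ld  no-port MEM/MEM
c3: i3+i4 ld/sll  dual
c4: i5+i6 beq/and  dual
c5: i7 mul  tail

ISSUED = 2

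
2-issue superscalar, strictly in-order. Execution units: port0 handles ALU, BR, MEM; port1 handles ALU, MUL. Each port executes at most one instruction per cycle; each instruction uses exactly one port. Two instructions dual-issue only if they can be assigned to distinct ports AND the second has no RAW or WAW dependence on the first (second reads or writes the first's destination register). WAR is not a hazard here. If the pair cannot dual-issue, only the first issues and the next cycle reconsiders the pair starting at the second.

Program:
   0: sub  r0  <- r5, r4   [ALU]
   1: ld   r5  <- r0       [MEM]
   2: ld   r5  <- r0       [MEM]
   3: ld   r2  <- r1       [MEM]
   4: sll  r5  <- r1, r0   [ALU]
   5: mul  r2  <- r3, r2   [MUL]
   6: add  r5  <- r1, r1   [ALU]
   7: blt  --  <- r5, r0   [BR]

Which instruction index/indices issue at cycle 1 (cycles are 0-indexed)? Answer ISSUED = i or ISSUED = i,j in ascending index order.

ISSUED = 1

[0] i0  sub.ALU  -- RAW r0
[1] i1  ld.MEM  -- no-port MEM/MEM
[2] i2  ld.MEM  -- no-port MEM/MEM
[3] i3,i4  ld.MEM+sll.ALU  -- dual
[4] i5,i6  mul.MUL+add.ALU  -- dual
[5] i7  blt.BR  -- tail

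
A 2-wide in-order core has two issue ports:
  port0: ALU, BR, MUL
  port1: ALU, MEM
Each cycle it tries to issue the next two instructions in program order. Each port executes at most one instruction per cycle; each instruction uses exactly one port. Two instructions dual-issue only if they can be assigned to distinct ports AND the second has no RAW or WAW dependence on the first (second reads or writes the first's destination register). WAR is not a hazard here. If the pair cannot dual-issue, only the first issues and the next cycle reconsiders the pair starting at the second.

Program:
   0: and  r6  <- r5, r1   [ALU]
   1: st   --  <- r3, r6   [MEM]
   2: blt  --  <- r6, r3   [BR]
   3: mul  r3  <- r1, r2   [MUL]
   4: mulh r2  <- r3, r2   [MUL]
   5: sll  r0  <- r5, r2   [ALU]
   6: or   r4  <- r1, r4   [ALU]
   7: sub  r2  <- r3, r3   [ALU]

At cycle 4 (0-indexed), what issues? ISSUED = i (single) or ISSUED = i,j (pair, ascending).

t=0 i0:and.ALU ; RAW r6
t=1 i1/i2:st.MEM blt.BR ; dual
t=2 i3:mul.MUL ; no-port MUL/MUL
t=3 i4:mulh.MUL ; RAW r2
t=4 i5/i6:sll.ALU or.ALU ; dual
t=5 i7:sub.ALU ; tail

ISSUED = 5,6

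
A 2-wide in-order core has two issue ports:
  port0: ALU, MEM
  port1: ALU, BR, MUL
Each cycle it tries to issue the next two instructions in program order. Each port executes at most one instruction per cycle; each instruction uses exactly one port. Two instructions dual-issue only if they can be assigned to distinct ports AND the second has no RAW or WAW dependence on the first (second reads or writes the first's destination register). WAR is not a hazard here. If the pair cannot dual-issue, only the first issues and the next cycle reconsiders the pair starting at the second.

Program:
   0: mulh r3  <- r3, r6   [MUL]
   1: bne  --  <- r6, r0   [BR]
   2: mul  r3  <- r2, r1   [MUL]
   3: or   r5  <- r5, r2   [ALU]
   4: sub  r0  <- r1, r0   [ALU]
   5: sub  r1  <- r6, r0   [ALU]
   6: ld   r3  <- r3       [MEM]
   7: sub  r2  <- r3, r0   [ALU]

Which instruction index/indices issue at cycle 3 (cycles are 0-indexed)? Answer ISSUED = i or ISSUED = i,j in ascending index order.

  cy0 -> i0 (mulh) no-port MUL/BR
  cy1 -> i1 (bne) no-port BR/MUL
  cy2 -> i2&i3 (mul;or) 2-wide
  cy3 -> i4 (sub) RAW r0
  cy4 -> i5&i6 (sub;ld) 2-wide
  cy5 -> i7 (sub) tail

ISSUED = 4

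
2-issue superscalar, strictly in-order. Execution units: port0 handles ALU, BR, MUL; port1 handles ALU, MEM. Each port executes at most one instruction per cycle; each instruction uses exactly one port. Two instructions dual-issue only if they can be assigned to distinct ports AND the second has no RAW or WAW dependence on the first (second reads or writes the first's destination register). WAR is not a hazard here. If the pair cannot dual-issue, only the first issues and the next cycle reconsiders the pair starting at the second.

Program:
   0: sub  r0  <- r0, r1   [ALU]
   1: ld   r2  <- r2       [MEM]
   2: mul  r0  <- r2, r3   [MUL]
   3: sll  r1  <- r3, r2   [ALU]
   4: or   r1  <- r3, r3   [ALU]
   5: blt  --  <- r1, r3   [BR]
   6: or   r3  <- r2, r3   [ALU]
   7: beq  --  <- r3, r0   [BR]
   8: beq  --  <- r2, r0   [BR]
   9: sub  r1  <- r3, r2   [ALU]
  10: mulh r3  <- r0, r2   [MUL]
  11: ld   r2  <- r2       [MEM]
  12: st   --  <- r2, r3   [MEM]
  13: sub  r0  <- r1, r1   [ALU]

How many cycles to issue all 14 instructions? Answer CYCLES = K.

CYCLES = 8

  cy0 -> i0+i1 (sub;ld) dual
  cy1 -> i2+i3 (mul;sll) dual
  cy2 -> i4 (or) RAW r1
  cy3 -> i5+i6 (blt;or) dual
  cy4 -> i7 (beq) no-port BR/BR
  cy5 -> i8+i9 (beq;sub) dual
  cy6 -> i10+i11 (mulh;ld) dual
  cy7 -> i12+i13 (st;sub) dual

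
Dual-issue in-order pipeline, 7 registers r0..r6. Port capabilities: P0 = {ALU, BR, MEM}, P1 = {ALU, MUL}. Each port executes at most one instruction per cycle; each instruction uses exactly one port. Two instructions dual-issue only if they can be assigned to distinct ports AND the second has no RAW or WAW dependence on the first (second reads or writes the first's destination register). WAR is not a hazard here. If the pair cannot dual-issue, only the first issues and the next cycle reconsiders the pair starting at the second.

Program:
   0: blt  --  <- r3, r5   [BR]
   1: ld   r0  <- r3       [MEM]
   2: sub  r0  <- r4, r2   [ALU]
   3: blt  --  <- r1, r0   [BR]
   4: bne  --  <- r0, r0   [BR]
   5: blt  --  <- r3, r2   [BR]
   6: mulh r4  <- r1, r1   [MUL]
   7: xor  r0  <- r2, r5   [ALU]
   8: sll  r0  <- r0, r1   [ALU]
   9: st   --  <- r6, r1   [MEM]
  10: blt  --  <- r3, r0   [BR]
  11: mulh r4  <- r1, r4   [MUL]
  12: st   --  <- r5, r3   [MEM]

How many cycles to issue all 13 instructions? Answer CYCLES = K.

CYCLES = 10

0. blt @i0  | no-port BR/MEM
1. ld @i1  | WAW r0
2. sub @i2  | RAW r0
3. blt @i3  | no-port BR/BR
4. bne @i4  | no-port BR/BR
5. blt;mulh @i5,i6  | dual
6. xor @i7  | RAW+WAW r0
7. sll;st @i8,i9  | dual
8. blt;mulh @i10,i11  | dual
9. st @i12  | tail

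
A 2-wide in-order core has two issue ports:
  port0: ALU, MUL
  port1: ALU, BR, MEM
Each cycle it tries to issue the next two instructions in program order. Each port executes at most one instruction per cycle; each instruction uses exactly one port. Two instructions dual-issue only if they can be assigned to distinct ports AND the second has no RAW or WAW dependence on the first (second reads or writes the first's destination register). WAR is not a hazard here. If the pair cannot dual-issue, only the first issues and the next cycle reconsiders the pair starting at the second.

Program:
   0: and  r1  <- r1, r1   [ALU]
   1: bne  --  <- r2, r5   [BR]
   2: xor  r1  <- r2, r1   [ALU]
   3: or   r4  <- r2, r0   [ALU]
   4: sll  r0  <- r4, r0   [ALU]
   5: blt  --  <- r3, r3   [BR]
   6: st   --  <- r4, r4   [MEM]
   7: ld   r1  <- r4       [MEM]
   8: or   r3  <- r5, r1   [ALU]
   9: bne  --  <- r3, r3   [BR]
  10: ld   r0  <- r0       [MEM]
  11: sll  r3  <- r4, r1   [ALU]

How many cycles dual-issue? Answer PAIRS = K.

0. and/bne @i0+i1  | pair
1. xor/or @i2+i3  | pair
2. sll/blt @i4+i5  | pair
3. st @i6  | no-port MEM/MEM
4. ld @i7  | RAW r1
5. or @i8  | RAW r3
6. bne @i9  | no-port BR/MEM
7. ld/sll @i10+i11  | pair

PAIRS = 4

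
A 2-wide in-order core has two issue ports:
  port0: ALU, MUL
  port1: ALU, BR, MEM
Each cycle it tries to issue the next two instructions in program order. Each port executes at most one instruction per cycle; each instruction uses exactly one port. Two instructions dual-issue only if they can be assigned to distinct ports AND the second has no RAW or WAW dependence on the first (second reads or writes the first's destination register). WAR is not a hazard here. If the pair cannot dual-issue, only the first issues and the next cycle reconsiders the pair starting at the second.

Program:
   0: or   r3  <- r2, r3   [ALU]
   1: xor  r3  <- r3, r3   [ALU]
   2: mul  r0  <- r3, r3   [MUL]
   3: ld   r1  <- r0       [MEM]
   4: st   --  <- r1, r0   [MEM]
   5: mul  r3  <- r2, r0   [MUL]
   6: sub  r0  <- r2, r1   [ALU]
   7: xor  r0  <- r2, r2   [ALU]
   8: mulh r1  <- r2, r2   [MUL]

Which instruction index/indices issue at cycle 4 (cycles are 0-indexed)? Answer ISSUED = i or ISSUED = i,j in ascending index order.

0. or @i0  | RAW+WAW r3
1. xor @i1  | RAW r3
2. mul @i2  | RAW r0
3. ld @i3  | no-port MEM/MEM
4. st mul @i4&i5  | dual
5. sub @i6  | WAW r0
6. xor mulh @i7&i8  | dual

ISSUED = 4,5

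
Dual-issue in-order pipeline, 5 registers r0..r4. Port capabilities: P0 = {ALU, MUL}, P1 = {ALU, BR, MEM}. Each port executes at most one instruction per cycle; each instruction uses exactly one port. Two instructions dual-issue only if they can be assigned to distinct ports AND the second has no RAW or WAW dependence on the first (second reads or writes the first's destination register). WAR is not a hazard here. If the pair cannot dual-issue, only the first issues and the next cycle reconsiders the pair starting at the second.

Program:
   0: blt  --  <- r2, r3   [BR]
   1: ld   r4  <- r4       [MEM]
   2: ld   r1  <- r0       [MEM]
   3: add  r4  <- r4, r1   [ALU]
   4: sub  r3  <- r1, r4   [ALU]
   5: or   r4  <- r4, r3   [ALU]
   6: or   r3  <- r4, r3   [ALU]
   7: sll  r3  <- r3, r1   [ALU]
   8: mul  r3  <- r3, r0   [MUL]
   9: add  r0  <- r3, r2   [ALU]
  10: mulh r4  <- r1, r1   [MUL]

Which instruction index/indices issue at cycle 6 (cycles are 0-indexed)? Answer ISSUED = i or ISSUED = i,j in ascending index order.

[0] i0  blt.BR  -- no-port BR/MEM
[1] i1  ld.MEM  -- no-port MEM/MEM
[2] i2  ld.MEM  -- RAW r1
[3] i3  add.ALU  -- RAW r4
[4] i4  sub.ALU  -- RAW r3
[5] i5  or.ALU  -- RAW r4
[6] i6  or.ALU  -- RAW+WAW r3
[7] i7  sll.ALU  -- RAW+WAW r3
[8] i8  mul.MUL  -- RAW r3
[9] i9,i10  add.ALU mulh.MUL  -- 2-wide

ISSUED = 6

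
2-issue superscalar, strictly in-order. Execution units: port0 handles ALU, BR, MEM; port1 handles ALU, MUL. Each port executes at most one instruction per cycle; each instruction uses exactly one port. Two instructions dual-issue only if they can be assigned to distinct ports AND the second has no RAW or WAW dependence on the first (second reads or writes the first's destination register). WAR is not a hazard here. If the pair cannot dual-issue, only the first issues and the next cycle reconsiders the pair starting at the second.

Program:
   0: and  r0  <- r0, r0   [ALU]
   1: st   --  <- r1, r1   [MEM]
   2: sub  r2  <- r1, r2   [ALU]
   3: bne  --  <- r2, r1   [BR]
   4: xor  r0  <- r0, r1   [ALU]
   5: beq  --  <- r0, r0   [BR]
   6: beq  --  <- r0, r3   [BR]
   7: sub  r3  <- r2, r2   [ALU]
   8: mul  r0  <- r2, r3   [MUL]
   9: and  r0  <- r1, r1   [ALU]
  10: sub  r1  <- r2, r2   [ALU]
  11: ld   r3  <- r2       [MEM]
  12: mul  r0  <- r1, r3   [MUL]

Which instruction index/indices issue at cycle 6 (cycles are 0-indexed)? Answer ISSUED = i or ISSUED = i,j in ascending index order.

ISSUED = 9,10

0. and/st @i0&i1  | pair
1. sub @i2  | RAW r2
2. bne/xor @i3&i4  | pair
3. beq @i5  | no-port BR/BR
4. beq/sub @i6&i7  | pair
5. mul @i8  | WAW r0
6. and/sub @i9&i10  | pair
7. ld @i11  | RAW r3
8. mul @i12  | tail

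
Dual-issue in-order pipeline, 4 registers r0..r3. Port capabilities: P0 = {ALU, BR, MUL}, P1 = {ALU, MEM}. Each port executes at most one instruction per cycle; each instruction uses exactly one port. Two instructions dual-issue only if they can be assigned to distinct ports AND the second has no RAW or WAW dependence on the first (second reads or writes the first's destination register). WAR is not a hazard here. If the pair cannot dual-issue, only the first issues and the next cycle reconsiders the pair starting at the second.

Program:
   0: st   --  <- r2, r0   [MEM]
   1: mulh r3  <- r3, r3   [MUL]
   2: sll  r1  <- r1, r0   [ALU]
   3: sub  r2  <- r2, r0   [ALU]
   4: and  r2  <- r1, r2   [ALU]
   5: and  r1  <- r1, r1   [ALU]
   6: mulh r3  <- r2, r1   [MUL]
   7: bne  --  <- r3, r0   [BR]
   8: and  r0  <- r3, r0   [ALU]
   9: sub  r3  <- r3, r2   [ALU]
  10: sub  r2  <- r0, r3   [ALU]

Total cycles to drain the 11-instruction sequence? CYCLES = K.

0. st.MEM;mulh.MUL @i0,i1  | pair
1. sll.ALU;sub.ALU @i2,i3  | pair
2. and.ALU;and.ALU @i4,i5  | pair
3. mulh.MUL @i6  | no-port MUL/BR
4. bne.BR;and.ALU @i7,i8  | pair
5. sub.ALU @i9  | RAW r3
6. sub.ALU @i10  | tail

CYCLES = 7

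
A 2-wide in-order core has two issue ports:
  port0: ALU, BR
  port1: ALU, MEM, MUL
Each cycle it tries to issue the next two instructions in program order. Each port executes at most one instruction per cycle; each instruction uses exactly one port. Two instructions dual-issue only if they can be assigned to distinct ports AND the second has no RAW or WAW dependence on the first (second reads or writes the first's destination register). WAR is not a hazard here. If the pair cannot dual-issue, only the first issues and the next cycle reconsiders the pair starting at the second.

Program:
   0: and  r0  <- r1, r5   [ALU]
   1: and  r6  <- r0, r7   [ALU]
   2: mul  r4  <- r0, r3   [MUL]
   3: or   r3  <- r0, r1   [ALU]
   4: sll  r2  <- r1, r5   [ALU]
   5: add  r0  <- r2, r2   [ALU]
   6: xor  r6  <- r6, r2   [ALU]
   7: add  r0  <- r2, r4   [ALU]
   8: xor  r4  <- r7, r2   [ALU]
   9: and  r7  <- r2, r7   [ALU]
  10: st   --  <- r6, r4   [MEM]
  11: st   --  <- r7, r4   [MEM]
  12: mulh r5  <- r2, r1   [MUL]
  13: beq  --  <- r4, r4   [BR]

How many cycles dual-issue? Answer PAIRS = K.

PAIRS = 6

  cy0 -> i0 (and.ALU) RAW r0
  cy1 -> i1/i2 (and.ALU;mul.MUL) 2-wide
  cy2 -> i3/i4 (or.ALU;sll.ALU) 2-wide
  cy3 -> i5/i6 (add.ALU;xor.ALU) 2-wide
  cy4 -> i7/i8 (add.ALU;xor.ALU) 2-wide
  cy5 -> i9/i10 (and.ALU;st.MEM) 2-wide
  cy6 -> i11 (st.MEM) no-port MEM/MUL
  cy7 -> i12/i13 (mulh.MUL;beq.BR) 2-wide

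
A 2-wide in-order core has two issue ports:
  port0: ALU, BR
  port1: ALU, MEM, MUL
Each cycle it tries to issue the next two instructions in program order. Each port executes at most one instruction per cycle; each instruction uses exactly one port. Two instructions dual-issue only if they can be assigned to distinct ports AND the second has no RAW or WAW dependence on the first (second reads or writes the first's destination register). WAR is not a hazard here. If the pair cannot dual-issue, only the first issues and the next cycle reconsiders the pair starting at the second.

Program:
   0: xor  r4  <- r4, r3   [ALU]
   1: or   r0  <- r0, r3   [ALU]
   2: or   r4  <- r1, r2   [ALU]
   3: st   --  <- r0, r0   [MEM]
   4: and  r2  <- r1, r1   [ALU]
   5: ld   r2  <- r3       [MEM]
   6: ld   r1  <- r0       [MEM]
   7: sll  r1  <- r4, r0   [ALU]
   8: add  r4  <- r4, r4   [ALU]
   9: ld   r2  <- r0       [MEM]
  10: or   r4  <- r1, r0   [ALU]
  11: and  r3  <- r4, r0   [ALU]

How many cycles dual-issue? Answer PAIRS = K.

t=0 i0,i1:xor.ALU;or.ALU ; dual
t=1 i2,i3:or.ALU;st.MEM ; dual
t=2 i4:and.ALU ; WAW r2
t=3 i5:ld.MEM ; no-port MEM/MEM
t=4 i6:ld.MEM ; WAW r1
t=5 i7,i8:sll.ALU;add.ALU ; dual
t=6 i9,i10:ld.MEM;or.ALU ; dual
t=7 i11:and.ALU ; tail

PAIRS = 4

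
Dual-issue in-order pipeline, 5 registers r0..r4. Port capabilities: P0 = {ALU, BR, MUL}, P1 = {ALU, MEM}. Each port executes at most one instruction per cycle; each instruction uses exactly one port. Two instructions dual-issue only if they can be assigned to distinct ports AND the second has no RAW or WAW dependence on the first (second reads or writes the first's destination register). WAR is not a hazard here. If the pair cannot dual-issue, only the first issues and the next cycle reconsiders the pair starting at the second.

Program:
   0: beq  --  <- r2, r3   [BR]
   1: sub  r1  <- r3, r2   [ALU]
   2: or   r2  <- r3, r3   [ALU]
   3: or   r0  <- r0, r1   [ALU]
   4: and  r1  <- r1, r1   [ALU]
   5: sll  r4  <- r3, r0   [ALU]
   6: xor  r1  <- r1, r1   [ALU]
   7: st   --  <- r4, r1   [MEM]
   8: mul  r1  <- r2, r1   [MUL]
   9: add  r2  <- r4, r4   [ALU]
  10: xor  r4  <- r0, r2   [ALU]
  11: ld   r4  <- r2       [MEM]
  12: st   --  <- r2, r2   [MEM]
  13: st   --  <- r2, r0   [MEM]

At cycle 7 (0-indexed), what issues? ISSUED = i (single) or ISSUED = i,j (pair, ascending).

#0 head=0: beq+sub i0/i1 dual
#1 head=2: or+or i2/i3 dual
#2 head=4: and+sll i4/i5 dual
#3 head=6: xor i6 RAW r1
#4 head=7: st+mul i7/i8 dual
#5 head=9: add i9 RAW r2
#6 head=10: xor i10 WAW r4
#7 head=11: ld i11 no-port MEM/MEM
#8 head=12: st i12 no-port MEM/MEM
#9 head=13: st i13 tail

ISSUED = 11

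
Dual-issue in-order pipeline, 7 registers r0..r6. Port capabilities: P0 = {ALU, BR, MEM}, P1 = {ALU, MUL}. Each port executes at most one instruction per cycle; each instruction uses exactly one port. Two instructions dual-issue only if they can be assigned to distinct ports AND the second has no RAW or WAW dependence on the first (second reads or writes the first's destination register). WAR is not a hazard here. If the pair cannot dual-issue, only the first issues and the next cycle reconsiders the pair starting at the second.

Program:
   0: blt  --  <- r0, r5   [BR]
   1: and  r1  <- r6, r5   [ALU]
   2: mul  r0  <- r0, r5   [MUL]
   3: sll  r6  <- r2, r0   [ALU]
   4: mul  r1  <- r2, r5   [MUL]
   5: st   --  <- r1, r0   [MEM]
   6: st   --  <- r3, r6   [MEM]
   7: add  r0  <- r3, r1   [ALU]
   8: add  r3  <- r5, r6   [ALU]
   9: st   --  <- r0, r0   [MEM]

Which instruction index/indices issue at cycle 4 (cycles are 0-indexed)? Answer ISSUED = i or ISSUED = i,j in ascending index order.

ISSUED = 6,7

0. blt+and @i0+i1  | dual
1. mul @i2  | RAW r0
2. sll+mul @i3+i4  | dual
3. st @i5  | no-port MEM/MEM
4. st+add @i6+i7  | dual
5. add+st @i8+i9  | dual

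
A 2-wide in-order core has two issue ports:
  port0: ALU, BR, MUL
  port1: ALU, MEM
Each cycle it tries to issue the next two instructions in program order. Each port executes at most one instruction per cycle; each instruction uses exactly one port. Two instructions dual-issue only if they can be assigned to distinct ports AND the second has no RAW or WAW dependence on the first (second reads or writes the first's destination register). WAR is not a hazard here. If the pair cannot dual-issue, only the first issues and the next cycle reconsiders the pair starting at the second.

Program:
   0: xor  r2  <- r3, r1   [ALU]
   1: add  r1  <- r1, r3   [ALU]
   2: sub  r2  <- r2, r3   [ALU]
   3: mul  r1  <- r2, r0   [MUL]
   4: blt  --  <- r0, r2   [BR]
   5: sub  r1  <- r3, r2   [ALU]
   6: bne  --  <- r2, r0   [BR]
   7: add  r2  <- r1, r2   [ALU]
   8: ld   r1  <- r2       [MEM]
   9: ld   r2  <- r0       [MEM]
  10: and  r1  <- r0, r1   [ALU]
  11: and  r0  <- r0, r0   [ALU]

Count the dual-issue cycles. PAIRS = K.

t=0 i0+i1:xor/add ; dual
t=1 i2:sub ; RAW r2
t=2 i3:mul ; no-port MUL/BR
t=3 i4+i5:blt/sub ; dual
t=4 i6+i7:bne/add ; dual
t=5 i8:ld ; no-port MEM/MEM
t=6 i9+i10:ld/and ; dual
t=7 i11:and ; tail

PAIRS = 4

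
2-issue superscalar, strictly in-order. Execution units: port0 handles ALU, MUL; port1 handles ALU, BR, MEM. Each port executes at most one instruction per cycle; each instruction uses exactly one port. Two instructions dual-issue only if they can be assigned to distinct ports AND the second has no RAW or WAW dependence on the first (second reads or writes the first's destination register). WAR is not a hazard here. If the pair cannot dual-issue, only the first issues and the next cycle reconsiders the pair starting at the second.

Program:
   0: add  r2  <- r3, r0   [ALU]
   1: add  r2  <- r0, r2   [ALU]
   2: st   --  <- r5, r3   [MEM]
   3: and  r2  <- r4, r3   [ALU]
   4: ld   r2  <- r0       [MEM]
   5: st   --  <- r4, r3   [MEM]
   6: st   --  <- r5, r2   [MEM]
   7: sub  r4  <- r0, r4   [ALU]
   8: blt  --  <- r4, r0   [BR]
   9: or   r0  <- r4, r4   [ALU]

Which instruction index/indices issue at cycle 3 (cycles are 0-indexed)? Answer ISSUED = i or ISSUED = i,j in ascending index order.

[0] i0  add.ALU  -- RAW+WAW r2
[1] i1/i2  add.ALU st.MEM  -- pair
[2] i3  and.ALU  -- WAW r2
[3] i4  ld.MEM  -- no-port MEM/MEM
[4] i5  st.MEM  -- no-port MEM/MEM
[5] i6/i7  st.MEM sub.ALU  -- pair
[6] i8/i9  blt.BR or.ALU  -- pair

ISSUED = 4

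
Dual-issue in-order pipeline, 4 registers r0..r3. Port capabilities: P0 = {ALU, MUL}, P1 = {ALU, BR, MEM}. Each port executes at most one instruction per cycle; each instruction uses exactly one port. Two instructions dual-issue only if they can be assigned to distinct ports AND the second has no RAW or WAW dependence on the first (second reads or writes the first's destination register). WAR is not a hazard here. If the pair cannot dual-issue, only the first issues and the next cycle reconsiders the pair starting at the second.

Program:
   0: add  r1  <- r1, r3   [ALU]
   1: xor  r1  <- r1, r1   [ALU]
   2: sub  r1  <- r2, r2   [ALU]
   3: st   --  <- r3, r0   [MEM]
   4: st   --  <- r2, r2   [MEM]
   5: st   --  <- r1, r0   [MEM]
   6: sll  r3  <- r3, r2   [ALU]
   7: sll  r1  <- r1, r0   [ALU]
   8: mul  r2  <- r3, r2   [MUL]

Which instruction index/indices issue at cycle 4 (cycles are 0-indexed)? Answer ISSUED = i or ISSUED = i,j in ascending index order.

ISSUED = 5,6

#0 head=0: add.ALU i0 RAW+WAW r1
#1 head=1: xor.ALU i1 WAW r1
#2 head=2: sub.ALU;st.MEM i2&i3 2-wide
#3 head=4: st.MEM i4 no-port MEM/MEM
#4 head=5: st.MEM;sll.ALU i5&i6 2-wide
#5 head=7: sll.ALU;mul.MUL i7&i8 2-wide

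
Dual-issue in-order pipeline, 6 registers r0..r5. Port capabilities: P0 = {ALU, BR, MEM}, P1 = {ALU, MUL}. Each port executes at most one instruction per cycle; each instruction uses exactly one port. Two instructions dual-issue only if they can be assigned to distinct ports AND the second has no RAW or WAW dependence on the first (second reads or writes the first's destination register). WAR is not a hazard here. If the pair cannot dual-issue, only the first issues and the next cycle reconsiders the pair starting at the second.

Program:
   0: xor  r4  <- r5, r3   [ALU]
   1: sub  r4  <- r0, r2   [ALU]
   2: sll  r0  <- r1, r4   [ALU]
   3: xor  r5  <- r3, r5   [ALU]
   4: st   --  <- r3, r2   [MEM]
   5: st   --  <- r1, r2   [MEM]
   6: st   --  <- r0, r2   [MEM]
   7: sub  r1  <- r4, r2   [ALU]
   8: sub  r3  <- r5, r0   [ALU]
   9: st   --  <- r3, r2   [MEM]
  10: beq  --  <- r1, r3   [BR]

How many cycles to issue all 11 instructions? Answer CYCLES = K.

CYCLES = 9

  cy0 -> i0 (xor.ALU) WAW r4
  cy1 -> i1 (sub.ALU) RAW r4
  cy2 -> i2/i3 (sll.ALU;xor.ALU) pair
  cy3 -> i4 (st.MEM) no-port MEM/MEM
  cy4 -> i5 (st.MEM) no-port MEM/MEM
  cy5 -> i6/i7 (st.MEM;sub.ALU) pair
  cy6 -> i8 (sub.ALU) RAW r3
  cy7 -> i9 (st.MEM) no-port MEM/BR
  cy8 -> i10 (beq.BR) tail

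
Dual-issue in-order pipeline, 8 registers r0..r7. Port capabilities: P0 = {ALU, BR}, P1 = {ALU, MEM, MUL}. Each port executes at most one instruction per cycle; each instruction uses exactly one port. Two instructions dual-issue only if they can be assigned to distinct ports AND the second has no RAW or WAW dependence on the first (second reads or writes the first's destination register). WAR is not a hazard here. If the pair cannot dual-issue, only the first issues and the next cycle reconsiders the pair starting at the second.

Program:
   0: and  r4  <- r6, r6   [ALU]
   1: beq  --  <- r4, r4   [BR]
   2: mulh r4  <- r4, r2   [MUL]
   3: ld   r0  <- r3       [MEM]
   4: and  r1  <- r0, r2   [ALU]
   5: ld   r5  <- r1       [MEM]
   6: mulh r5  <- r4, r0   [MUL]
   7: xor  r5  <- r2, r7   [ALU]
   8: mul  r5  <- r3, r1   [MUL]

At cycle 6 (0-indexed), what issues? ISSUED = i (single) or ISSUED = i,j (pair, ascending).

#0 head=0: and.ALU i0 RAW r4
#1 head=1: beq.BR mulh.MUL i1&i2 2-wide
#2 head=3: ld.MEM i3 RAW r0
#3 head=4: and.ALU i4 RAW r1
#4 head=5: ld.MEM i5 no-port MEM/MUL
#5 head=6: mulh.MUL i6 WAW r5
#6 head=7: xor.ALU i7 WAW r5
#7 head=8: mul.MUL i8 tail

ISSUED = 7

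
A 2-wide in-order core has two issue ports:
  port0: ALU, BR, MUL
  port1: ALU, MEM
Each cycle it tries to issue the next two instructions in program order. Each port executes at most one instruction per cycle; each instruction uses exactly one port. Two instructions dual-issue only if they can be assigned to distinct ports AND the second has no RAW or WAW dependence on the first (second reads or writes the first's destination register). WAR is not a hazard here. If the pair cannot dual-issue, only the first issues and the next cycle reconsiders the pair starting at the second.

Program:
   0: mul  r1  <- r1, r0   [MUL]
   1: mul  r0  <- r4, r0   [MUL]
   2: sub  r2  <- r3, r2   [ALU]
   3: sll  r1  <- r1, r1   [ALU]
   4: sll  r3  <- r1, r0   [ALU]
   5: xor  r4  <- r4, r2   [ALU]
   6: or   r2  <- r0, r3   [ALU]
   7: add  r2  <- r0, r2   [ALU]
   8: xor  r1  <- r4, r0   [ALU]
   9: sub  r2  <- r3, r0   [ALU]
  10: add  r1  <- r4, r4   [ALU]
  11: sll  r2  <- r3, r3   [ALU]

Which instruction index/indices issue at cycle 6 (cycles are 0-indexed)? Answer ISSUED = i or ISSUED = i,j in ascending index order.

ISSUED = 9,10

[0] i0  mul.MUL  -- no-port MUL/MUL
[1] i1/i2  mul.MUL+sub.ALU  -- pair
[2] i3  sll.ALU  -- RAW r1
[3] i4/i5  sll.ALU+xor.ALU  -- pair
[4] i6  or.ALU  -- RAW+WAW r2
[5] i7/i8  add.ALU+xor.ALU  -- pair
[6] i9/i10  sub.ALU+add.ALU  -- pair
[7] i11  sll.ALU  -- tail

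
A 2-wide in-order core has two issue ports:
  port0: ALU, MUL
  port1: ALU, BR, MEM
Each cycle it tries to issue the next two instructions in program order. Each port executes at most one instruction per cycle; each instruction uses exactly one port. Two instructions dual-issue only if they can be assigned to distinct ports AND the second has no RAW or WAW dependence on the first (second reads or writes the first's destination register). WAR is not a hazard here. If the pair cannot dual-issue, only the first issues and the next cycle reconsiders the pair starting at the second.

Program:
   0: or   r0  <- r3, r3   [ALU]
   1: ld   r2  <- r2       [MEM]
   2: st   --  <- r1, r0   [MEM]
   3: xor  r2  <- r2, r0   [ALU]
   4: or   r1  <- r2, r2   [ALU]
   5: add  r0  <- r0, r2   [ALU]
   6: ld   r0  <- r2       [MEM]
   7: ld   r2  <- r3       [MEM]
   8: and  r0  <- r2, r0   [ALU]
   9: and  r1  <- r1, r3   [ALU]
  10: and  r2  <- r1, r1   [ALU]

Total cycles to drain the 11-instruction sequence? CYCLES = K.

c0: i0,i1 or.ALU;ld.MEM  2-wide
c1: i2,i3 st.MEM;xor.ALU  2-wide
c2: i4,i5 or.ALU;add.ALU  2-wide
c3: i6 ld.MEM  no-port MEM/MEM
c4: i7 ld.MEM  RAW r2
c5: i8,i9 and.ALU;and.ALU  2-wide
c6: i10 and.ALU  tail

CYCLES = 7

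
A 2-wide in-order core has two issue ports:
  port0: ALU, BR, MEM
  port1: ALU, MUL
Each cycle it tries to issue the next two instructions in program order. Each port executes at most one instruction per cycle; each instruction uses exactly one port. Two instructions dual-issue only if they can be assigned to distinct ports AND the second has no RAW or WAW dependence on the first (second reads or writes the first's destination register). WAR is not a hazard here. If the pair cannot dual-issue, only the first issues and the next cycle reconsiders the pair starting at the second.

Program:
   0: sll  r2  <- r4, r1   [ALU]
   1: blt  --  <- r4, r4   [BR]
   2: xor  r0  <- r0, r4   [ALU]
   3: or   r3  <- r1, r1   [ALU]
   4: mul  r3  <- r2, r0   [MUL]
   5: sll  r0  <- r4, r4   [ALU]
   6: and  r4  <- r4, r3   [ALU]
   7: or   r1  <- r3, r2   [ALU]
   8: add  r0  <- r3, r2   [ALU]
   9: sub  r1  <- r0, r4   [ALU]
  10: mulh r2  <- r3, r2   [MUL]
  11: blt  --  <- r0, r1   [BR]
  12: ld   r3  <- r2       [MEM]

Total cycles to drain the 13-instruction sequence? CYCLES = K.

  cy0 -> i0&i1 (sll blt) pair
  cy1 -> i2&i3 (xor or) pair
  cy2 -> i4&i5 (mul sll) pair
  cy3 -> i6&i7 (and or) pair
  cy4 -> i8 (add) RAW r0
  cy5 -> i9&i10 (sub mulh) pair
  cy6 -> i11 (blt) no-port BR/MEM
  cy7 -> i12 (ld) tail

CYCLES = 8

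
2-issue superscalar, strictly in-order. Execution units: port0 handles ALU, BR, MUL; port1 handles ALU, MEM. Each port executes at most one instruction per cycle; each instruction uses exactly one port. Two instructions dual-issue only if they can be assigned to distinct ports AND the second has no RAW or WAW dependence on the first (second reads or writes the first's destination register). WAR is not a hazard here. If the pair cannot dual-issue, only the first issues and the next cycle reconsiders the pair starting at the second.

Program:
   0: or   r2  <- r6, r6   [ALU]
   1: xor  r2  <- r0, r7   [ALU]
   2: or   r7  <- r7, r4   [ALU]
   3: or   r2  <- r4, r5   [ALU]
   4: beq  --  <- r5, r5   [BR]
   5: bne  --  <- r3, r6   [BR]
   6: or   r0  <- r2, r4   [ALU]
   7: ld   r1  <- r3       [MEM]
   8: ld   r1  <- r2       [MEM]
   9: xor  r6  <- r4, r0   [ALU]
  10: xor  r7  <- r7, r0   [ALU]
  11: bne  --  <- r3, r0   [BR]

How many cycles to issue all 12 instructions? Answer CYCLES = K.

CYCLES = 7

#0 head=0: or.ALU i0 WAW r2
#1 head=1: xor.ALU+or.ALU i1+i2 dual
#2 head=3: or.ALU+beq.BR i3+i4 dual
#3 head=5: bne.BR+or.ALU i5+i6 dual
#4 head=7: ld.MEM i7 no-port MEM/MEM
#5 head=8: ld.MEM+xor.ALU i8+i9 dual
#6 head=10: xor.ALU+bne.BR i10+i11 dual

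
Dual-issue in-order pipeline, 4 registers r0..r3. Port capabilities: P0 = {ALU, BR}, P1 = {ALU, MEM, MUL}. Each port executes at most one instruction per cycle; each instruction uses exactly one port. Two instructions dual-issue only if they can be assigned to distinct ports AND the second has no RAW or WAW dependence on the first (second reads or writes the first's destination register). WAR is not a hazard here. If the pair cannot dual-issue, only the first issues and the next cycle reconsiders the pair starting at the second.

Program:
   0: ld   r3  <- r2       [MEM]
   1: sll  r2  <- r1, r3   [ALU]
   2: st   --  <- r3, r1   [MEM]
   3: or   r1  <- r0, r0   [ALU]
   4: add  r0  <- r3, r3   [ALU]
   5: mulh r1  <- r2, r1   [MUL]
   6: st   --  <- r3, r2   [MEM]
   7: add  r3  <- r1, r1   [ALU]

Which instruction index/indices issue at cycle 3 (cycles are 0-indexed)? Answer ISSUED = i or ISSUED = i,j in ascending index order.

c0: i0 ld.MEM  RAW r3
c1: i1+i2 sll.ALU+st.MEM  2-wide
c2: i3+i4 or.ALU+add.ALU  2-wide
c3: i5 mulh.MUL  no-port MUL/MEM
c4: i6+i7 st.MEM+add.ALU  2-wide

ISSUED = 5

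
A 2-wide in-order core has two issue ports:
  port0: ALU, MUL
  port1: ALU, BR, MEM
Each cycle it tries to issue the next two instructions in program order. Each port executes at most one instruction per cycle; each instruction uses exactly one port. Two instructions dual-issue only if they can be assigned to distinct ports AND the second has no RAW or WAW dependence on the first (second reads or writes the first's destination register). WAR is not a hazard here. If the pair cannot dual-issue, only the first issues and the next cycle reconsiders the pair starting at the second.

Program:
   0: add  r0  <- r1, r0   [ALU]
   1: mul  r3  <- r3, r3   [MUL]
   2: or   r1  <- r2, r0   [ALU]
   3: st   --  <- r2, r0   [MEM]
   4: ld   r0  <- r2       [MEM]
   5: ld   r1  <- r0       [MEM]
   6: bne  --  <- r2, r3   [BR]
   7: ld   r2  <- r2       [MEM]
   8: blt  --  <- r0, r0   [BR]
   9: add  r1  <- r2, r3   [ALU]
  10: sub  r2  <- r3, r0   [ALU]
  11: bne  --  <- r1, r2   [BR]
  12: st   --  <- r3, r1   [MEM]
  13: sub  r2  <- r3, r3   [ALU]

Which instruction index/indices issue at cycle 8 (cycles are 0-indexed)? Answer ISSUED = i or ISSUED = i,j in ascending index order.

ISSUED = 11

#0 head=0: add mul i0+i1 2-wide
#1 head=2: or st i2+i3 2-wide
#2 head=4: ld i4 no-port MEM/MEM
#3 head=5: ld i5 no-port MEM/BR
#4 head=6: bne i6 no-port BR/MEM
#5 head=7: ld i7 no-port MEM/BR
#6 head=8: blt add i8+i9 2-wide
#7 head=10: sub i10 RAW r2
#8 head=11: bne i11 no-port BR/MEM
#9 head=12: st sub i12+i13 2-wide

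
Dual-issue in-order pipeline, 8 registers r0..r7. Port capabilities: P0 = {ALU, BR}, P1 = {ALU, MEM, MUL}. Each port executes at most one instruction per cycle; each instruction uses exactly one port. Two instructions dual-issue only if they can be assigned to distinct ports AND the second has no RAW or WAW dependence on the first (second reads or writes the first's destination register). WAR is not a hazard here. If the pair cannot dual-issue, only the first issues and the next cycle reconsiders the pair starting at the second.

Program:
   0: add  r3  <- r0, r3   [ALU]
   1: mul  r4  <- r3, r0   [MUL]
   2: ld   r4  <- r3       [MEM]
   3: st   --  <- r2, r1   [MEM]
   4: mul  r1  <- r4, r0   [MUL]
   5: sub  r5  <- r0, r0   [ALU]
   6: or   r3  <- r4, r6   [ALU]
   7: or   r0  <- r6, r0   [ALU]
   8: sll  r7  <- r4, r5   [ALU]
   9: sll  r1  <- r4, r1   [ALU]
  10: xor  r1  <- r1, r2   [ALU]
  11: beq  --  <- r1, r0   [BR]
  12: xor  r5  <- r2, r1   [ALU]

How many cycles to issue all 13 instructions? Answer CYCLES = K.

#0 head=0: add.ALU i0 RAW r3
#1 head=1: mul.MUL i1 no-port MUL/MEM
#2 head=2: ld.MEM i2 no-port MEM/MEM
#3 head=3: st.MEM i3 no-port MEM/MUL
#4 head=4: mul.MUL/sub.ALU i4/i5 2-wide
#5 head=6: or.ALU/or.ALU i6/i7 2-wide
#6 head=8: sll.ALU/sll.ALU i8/i9 2-wide
#7 head=10: xor.ALU i10 RAW r1
#8 head=11: beq.BR/xor.ALU i11/i12 2-wide

CYCLES = 9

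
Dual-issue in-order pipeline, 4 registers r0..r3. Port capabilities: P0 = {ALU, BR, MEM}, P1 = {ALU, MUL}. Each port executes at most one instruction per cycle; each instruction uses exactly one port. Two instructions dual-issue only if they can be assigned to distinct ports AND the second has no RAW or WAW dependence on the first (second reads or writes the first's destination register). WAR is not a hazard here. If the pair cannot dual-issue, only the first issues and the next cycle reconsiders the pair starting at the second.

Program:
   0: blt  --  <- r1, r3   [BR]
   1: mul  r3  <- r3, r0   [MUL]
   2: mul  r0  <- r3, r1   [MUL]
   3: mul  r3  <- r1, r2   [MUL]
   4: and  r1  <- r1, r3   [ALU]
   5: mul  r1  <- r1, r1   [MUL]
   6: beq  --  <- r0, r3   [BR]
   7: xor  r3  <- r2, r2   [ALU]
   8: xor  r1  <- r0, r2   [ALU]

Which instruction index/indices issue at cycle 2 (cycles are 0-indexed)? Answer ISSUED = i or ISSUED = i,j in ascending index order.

0. blt.BR/mul.MUL @i0/i1  | pair
1. mul.MUL @i2  | no-port MUL/MUL
2. mul.MUL @i3  | RAW r3
3. and.ALU @i4  | RAW+WAW r1
4. mul.MUL/beq.BR @i5/i6  | pair
5. xor.ALU/xor.ALU @i7/i8  | pair

ISSUED = 3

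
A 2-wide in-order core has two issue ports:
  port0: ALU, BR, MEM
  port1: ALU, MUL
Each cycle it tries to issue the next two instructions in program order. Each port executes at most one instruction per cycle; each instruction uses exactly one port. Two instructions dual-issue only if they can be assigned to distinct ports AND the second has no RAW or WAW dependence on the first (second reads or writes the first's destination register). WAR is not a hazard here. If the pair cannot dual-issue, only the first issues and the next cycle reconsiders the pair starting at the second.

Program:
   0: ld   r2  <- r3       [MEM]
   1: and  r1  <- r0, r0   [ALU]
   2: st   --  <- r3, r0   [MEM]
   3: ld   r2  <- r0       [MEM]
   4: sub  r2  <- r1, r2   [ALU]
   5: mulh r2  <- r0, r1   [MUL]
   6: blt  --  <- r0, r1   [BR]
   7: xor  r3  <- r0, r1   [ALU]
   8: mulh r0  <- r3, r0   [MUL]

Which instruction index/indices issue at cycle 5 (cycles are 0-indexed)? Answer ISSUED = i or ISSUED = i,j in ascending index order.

ISSUED = 7

[0] i0+i1  ld/and  -- dual
[1] i2  st  -- no-port MEM/MEM
[2] i3  ld  -- RAW+WAW r2
[3] i4  sub  -- WAW r2
[4] i5+i6  mulh/blt  -- dual
[5] i7  xor  -- RAW r3
[6] i8  mulh  -- tail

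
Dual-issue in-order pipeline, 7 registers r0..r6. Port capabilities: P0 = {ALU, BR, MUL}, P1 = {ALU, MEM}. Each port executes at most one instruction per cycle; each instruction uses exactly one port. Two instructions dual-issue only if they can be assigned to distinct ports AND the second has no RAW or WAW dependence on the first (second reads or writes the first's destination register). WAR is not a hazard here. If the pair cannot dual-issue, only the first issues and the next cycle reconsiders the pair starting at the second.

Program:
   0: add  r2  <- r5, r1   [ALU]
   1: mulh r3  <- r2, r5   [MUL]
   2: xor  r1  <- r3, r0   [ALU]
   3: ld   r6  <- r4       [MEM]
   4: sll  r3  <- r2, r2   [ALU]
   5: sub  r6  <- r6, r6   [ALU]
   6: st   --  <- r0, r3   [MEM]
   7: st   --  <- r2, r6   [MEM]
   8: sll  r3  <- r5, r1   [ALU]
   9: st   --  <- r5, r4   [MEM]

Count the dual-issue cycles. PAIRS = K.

[0] i0  add  -- RAW r2
[1] i1  mulh  -- RAW r3
[2] i2,i3  xor/ld  -- dual
[3] i4,i5  sll/sub  -- dual
[4] i6  st  -- no-port MEM/MEM
[5] i7,i8  st/sll  -- dual
[6] i9  st  -- tail

PAIRS = 3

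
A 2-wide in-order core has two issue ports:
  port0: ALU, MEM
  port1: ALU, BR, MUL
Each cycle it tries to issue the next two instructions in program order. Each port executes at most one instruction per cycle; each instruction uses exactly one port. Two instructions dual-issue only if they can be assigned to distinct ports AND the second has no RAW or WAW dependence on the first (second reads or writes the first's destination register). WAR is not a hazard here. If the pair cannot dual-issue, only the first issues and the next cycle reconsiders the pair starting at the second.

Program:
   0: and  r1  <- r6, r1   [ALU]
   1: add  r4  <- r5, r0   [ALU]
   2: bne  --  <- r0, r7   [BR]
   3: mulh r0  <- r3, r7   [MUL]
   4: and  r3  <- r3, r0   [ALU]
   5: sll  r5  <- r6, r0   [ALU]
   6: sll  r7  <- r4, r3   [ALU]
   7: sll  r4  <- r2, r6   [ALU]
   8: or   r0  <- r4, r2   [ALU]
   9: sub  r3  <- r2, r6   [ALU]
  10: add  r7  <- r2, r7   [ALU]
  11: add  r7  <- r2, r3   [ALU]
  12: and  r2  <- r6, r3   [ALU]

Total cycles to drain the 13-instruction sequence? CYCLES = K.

CYCLES = 8

#0 head=0: and;add i0&i1 pair
#1 head=2: bne i2 no-port BR/MUL
#2 head=3: mulh i3 RAW r0
#3 head=4: and;sll i4&i5 pair
#4 head=6: sll;sll i6&i7 pair
#5 head=8: or;sub i8&i9 pair
#6 head=10: add i10 WAW r7
#7 head=11: add;and i11&i12 pair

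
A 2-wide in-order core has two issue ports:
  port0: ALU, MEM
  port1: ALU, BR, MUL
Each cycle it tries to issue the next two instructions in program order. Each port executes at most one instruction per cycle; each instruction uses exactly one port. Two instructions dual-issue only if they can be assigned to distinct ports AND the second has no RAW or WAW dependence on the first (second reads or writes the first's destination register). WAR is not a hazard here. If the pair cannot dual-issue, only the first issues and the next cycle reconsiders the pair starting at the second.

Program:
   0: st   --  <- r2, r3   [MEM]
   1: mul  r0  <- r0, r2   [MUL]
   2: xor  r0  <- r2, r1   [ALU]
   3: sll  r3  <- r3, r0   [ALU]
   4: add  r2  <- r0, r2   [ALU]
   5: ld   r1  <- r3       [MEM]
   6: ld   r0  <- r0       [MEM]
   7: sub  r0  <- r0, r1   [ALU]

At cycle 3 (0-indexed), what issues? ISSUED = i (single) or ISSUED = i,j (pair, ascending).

#0 head=0: st/mul i0/i1 pair
#1 head=2: xor i2 RAW r0
#2 head=3: sll/add i3/i4 pair
#3 head=5: ld i5 no-port MEM/MEM
#4 head=6: ld i6 RAW+WAW r0
#5 head=7: sub i7 tail

ISSUED = 5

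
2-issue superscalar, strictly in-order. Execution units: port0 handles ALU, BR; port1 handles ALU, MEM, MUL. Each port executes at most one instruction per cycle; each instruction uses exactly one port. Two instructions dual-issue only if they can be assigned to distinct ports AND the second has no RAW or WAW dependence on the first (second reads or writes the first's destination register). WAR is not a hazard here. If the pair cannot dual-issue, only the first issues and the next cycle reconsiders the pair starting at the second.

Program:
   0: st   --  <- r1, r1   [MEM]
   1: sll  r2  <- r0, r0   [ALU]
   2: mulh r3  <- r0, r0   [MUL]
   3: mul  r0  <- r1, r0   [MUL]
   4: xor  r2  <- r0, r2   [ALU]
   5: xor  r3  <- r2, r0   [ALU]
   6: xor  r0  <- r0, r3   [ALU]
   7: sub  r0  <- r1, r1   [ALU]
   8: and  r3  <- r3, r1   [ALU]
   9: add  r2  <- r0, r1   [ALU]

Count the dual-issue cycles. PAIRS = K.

t=0 i0,i1:st/sll ; dual
t=1 i2:mulh ; no-port MUL/MUL
t=2 i3:mul ; RAW r0
t=3 i4:xor ; RAW r2
t=4 i5:xor ; RAW r3
t=5 i6:xor ; WAW r0
t=6 i7,i8:sub/and ; dual
t=7 i9:add ; tail

PAIRS = 2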